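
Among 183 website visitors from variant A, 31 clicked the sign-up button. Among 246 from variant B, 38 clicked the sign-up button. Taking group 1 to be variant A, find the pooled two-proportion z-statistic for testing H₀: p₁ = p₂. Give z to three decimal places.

Sample proportions: p̂₁ = 31/183 = 0.16940 and p̂₂ = 38/246 = 0.15447.
Pooled p̂ = (31+38)/(183+246) = 69/429 = 0.16084.
SE = √[p̂(1−p̂)(1/n₁+1/n₂)] = √[0.16084·0.83916·(1/183+1/246)] ≈ 0.035864.
z = (p̂₁ − p̂₂)/SE = (0.16940 − 0.15447)/0.035864 = 0.01493/0.035864 = 0.416.

z = 0.416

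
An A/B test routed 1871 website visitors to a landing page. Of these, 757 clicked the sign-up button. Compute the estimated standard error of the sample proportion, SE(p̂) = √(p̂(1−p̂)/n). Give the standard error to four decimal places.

SE = 0.0113

The sample proportion is 757/1871 = 0.40460.
p̂(1−p̂) = 0.240899.
SE = √(0.240899/1871) = √0.000128754 = 0.0113.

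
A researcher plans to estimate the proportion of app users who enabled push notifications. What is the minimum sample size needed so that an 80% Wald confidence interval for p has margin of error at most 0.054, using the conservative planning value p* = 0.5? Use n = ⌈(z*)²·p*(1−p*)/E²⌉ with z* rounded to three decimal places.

n = 141

For 80% confidence, z* = 1.282.
p*(1−p*) = 0.50·0.50 = 0.2500.
Required n before rounding: 1.643524 × 0.2500 / 0.054² = 140.906.
⌈140.906⌉ = 141.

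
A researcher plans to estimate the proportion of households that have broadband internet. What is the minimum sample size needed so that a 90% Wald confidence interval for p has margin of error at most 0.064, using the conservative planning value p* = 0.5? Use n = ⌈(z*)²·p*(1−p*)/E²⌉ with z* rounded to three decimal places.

n = 166

z* = 1.645 at the 90% level.
p*(1−p*) = 0.2500.
Required n before rounding: 2.706025 × 0.2500 / 0.064² = 165.163.
Rounding up, n = 166.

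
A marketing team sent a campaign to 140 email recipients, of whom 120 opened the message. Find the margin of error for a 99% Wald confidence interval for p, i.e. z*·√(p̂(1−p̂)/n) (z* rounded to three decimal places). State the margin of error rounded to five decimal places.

ME = 0.07618

The sample proportion is 120/140 = 0.85714.
SE(p̂) = √(0.85714·0.14286/140) = 0.029574.
z* = 2.576 at the 99% level.
Margin of error = z*·SE = 2.576 × 0.029574 = 0.07618.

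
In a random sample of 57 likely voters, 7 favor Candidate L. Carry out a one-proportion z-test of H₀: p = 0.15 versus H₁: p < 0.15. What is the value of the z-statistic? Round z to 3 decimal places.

z = -0.575

p̂ = 7/57 = 0.12281.
SE₀ = √(0.15·0.85/57) = 0.047295.
Test statistic: z = -0.02719/0.047295 = -0.575.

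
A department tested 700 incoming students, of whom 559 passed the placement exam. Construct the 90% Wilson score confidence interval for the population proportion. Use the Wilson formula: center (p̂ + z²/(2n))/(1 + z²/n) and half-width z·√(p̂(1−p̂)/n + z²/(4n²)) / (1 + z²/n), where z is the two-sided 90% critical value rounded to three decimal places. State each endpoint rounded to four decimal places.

(0.7725, 0.8223)

Here p̂ = 559/700 = 0.79857 and z = 1.645 (z² = 2.706025).
1 + z²/n = 1.003866.
Center = (0.79857 + 0.001933)/1.003866 = 0.79742.
Radicand: p̂(1−p̂)/n + z²/(4n²) = 0.000229793 + 0.000001381 = 0.000231174.
Half-width = 1.645·√0.000231174/1.003866 = 0.02491.
So the interval runs from 0.7725 to 0.8223.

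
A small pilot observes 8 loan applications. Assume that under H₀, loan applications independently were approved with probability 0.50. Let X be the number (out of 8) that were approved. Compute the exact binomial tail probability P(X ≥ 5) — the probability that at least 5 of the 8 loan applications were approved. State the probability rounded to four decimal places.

X is binomial with n = 8 and p = 0.50.
P(X ≥ 5) = C(8,5)·0.50^5·0.50^3 + C(8,6)·0.50^6·0.50^2 + C(8,7)·0.50^7·0.50^1 + C(8,8)·0.50^8·0.50^0.
= 0.218750 + 0.109375 + 0.031250 + 0.003906 = 0.3633.

P = 0.3633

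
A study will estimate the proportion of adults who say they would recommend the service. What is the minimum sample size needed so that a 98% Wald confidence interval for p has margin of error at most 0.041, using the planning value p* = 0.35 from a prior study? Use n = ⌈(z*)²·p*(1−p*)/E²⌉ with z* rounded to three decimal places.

z* = 2.326 at the 98% level.
p*(1−p*) = 0.2275.
(z*)²·p*(1−p*)/E² = 5.410276·0.2275/0.001681 = 732.206.
Rounding up, n = 733.

n = 733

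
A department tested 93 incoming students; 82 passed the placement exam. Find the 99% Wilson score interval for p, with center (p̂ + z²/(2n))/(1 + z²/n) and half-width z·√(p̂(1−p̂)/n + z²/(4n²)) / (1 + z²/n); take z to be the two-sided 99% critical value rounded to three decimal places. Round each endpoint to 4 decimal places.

(0.7692, 0.9434)

p̂ = 82/93 = 0.88172; z = 2.576, so z² = 6.635776.
Denominator 1 + z²/n = 1 + 6.635776/93 = 1.071352.
Center = (0.88172 + 0.035676)/1.071352 = 0.85630.
Radicand: p̂(1−p̂)/n + z²/(4n²) = 0.001121393 + 0.000191808 = 0.001313201.
Half-width = 2.576·√0.001313201/1.071352 = 0.08713.
So the interval runs from 0.7692 to 0.9434.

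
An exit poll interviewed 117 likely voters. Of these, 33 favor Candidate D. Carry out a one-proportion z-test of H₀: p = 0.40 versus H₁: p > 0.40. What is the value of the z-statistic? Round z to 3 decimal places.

With x = 33 successes in n = 117, p̂ = 0.28205.
Under H₀, SE = √(p₀(1−p₀)/n) = √(0.40·0.60/117) = √0.002051282 = 0.045291.
Test statistic: z = -0.11795/0.045291 = -2.604.

z = -2.604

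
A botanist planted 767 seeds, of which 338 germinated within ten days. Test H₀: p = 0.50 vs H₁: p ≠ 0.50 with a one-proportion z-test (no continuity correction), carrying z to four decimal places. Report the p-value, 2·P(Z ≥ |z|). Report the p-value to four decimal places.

p̂ = 338/767 = 0.44068.
Under H₀, SE = √(p₀(1−p₀)/n) = √(0.50·0.50/767) = √0.000325945 = 0.018054.
z = (p̂ − p₀)/SE = (338/767 − 0.50)/0.018054 ≈ -3.2858.
From the standard normal, 2·P(Z ≥ |z|) = 0.0010.

p-value = 0.0010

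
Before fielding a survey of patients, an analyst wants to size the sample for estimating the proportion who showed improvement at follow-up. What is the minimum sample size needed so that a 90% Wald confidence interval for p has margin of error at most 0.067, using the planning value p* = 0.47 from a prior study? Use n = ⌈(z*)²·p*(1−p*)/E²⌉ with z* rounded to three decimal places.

z* = 1.645 at the 90% level.
p*(1−p*) = 0.47·0.53 = 0.2491.
(z*)²·p*(1−p*)/E² = 2.706025·0.2491/0.004489 = 150.161.
Rounding up, n = 151.

n = 151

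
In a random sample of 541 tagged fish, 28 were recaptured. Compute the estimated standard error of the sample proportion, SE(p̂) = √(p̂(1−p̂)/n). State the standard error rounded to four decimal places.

p̂ = 28/541 = 0.05176.
p̂(1−p̂) = 0.049081.
Dividing by n and taking the root: √0.000090723 = 0.0095.

SE = 0.0095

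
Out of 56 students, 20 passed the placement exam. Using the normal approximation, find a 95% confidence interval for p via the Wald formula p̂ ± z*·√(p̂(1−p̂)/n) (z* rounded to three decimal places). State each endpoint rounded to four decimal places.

Sample proportion p̂ = 20/56 = 0.35714.
SE = √(p̂(1−p̂)/n) = √(0.229592/56) = 0.064030.
For 95% confidence, z* = 1.960.
Margin of error: 1.960 × 0.064030 = 0.12550.
Interval: 0.35714 ± 0.12550 → (0.2316, 0.4826).

(0.2316, 0.4826)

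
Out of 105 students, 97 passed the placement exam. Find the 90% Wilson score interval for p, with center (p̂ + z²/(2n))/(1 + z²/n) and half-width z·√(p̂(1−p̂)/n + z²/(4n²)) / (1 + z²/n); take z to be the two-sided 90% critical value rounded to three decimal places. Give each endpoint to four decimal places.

(0.8698, 0.9565)

Here p̂ = 97/105 = 0.92381 and z = 1.645 (z² = 2.706025).
1 + z²/n = 1.025772.
Center = (0.92381 + 0.012886)/1.025772 = 0.91316.
Radicand: p̂(1−p̂)/n + z²/(4n²) = 0.000670338 + 0.000061361 = 0.000731699.
Half-width = z·√(radicand)/denom = 1.645·0.027050/1.025772 = 0.04338.
Interval: 0.91316 ± 0.04338 → (0.8698, 0.9565).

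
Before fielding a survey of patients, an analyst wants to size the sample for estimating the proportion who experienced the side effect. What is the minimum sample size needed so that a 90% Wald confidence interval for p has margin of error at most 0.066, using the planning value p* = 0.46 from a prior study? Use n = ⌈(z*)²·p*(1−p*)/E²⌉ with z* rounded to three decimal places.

n = 155

The 90% critical value is z* = 1.645.
p*(1−p*) = 0.46·0.54 = 0.2484.
(z*)²·p*(1−p*)/E² = 2.706025·0.2484/0.004356 = 154.311.
Rounding up, n = 155.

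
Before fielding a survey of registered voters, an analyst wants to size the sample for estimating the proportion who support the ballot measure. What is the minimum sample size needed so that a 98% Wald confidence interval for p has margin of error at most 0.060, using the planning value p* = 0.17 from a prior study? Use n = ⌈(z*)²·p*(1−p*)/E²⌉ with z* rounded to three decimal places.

For 98% confidence, z* = 2.326.
p*(1−p*) = 0.1411.
(z*)²·p*(1−p*)/E² = 5.410276·0.1411/0.003600 = 212.053.
Rounding up, n = 213.

n = 213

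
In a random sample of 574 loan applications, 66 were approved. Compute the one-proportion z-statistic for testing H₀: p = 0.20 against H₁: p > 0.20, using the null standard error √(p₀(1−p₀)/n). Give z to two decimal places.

p̂ = 66/574 = 0.11498.
SE₀ = √(0.20·0.80/574) = 0.016696.
z = (0.11498 − 0.20)/0.016696 = -0.08502/0.016696 = -5.09.

z = -5.09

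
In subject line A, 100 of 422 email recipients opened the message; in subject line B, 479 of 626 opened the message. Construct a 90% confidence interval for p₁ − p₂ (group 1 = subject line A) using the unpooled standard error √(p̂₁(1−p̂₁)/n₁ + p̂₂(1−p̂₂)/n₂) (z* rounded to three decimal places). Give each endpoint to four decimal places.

(-0.5722, -0.4842)

p̂₁ = 100/422 = 0.23697, p̂₂ = 479/626 = 0.76518; p̂₁ − p̂₂ = -0.52821.
Unpooled SE = √(p̂₁(1−p̂₁)/n₁ + p̂₂(1−p̂₂)/n₂) = √(0.000428468 + 0.000287032) = 0.026749.
The 90% critical value is z* = 1.645. Margin = 1.645·0.026749 = 0.04400.
Interval: -0.52821 ± 0.04400 → (-0.5722, -0.4842).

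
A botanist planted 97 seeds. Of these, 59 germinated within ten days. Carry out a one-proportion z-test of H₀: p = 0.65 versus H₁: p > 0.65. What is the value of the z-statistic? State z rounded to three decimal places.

The sample proportion is 59/97 = 0.60825.
Under H₀, SE = √(p₀(1−p₀)/n) = √(0.65·0.35/97) = √0.002345361 = 0.048429.
z = (p̂ − p₀)/SE = (0.60825 − 0.65)/0.048429 = -0.862.

z = -0.862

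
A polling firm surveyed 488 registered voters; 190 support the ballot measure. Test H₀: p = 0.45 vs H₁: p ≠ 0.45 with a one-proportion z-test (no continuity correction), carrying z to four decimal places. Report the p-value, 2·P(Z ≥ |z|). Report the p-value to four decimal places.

p-value = 0.0071

Sample proportion p̂ = 190/488 = 0.38934.
Null standard error: √(0.45·0.55/488) = √0.000507172 = 0.022520.
z = (p̂ − p₀)/SE = (190/488 − 0.45)/0.022520 ≈ -2.6934.
p-value = 2·P(Z ≥ |z|) with z = -2.6934 → 0.0071.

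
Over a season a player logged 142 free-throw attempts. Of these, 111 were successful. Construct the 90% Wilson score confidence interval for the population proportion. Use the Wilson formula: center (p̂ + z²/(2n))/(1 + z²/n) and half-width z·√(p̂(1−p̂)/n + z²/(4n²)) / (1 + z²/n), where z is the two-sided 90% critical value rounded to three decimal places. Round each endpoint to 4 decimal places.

(0.7197, 0.8332)

p̂ = 111/142 = 0.78169; z = 1.645, so z² = 2.706025.
1 + z²/n = 1.019057.
Center = (0.78169 + 0.009528)/1.019057 = 0.77642.
Radicand: p̂(1−p̂)/n + z²/(4n²) = 0.001201765 + 0.000033550 = 0.001235315.
Half-width = 1.645·√0.001235315/1.019057 = 0.05674.
CI: 0.77642 ± 0.05674 = (0.7197, 0.8332).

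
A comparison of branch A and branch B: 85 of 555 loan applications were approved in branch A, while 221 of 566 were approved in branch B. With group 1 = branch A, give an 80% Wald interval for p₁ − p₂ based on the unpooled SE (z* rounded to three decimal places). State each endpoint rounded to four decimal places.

(-0.2701, -0.2045)

p̂₁ = 0.15315, p̂₂ = 0.39046, so the observed difference is -0.23731.
SE = √(0.000233689 + 0.000420496) = √0.000654185 = 0.025577.
For 80% confidence, z* = 1.282. Margin of error = 0.03279.
Interval: -0.23731 ± 0.03279 → (-0.2701, -0.2045).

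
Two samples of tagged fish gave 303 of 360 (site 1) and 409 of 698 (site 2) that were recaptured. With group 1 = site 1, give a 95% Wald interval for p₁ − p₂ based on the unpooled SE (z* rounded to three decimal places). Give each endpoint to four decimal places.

p̂₁ = 303/360 = 0.84167, p̂₂ = 409/698 = 0.58596; p̂₁ − p̂₂ = 0.25571.
SE = √(0.000370177 + 0.000347580) = √0.000717757 = 0.026791.
The 95% critical value is z* = 1.960. Margin = 1.960·0.026791 = 0.05251.
Interval: 0.25571 ± 0.05251 → (0.2032, 0.3082).

(0.2032, 0.3082)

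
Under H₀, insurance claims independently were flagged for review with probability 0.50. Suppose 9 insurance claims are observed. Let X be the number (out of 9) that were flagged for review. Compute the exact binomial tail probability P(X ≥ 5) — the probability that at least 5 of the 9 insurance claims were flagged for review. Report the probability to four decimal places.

X is binomial with n = 9 and p = 0.50.
P(X ≥ 5) = Σ_{j=5}^{9} C(9,j)·0.50^j·0.50^{9−j}.
= 0.246094 + 0.164062 + 0.070312 + 0.017578 + 0.001953 = 0.5000.

P = 0.5000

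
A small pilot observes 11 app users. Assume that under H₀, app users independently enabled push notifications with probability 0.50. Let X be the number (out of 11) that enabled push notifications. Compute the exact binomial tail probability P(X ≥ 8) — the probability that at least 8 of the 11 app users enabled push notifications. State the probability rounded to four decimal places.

X ~ Binomial(n=11, p=0.50).
P(X ≥ 8) = C(11,8)·0.50^8·0.50^3 + C(11,9)·0.50^9·0.50^2 + C(11,10)·0.50^10·0.50^1 + C(11,11)·0.50^11·0.50^0.
= 0.080566 + 0.026855 + 0.005371 + 0.000488 = 0.1133.

P = 0.1133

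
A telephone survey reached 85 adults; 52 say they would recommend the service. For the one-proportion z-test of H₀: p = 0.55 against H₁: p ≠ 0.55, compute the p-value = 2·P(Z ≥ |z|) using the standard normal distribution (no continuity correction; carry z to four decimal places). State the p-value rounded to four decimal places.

p̂ = 52/85 = 0.61176.
SE₀ = √(0.55·0.45/85) = 0.053961.
Test statistic (full precision, shown to 4 dp): z = (52/85 − 0.55)/SE₀ ≈ 1.1446.
From the standard normal, 2·P(Z ≥ |z|) = 0.2524.

p-value = 0.2524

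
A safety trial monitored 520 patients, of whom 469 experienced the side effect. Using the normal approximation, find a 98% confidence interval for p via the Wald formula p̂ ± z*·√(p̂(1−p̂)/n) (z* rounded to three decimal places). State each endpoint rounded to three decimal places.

p̂ = 469/520 = 0.90192.
Standard error of p̂: √(0.088458/520) = √0.000170111 = 0.013043.
z* = 2.326 at the 98% level.
Margin = 2.326·0.013043 = 0.03034.
Interval: 0.90192 ± 0.03034 → (0.872, 0.932).

(0.872, 0.932)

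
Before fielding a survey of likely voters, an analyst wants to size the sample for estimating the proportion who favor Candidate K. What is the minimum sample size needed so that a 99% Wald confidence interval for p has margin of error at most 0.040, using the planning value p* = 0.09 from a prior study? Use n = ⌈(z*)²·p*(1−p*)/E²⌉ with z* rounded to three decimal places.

n = 340

The 99% critical value is z* = 2.576.
p*(1−p*) = 0.0819.
(z*)²·p*(1−p*)/E² = 6.635776·0.0819/0.001600 = 339.669.
Rounding up, n = 340.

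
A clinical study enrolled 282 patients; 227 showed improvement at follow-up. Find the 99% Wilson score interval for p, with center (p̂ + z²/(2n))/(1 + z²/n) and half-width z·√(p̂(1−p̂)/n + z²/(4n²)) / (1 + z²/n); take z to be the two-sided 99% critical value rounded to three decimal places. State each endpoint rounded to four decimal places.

(0.7375, 0.8584)

p̂ = 227/282 = 0.80496; z = 2.576, so z² = 6.635776.
1 + z²/n = 1.023531.
Center = (0.80496 + 0.011766)/1.023531 = 0.79795.
Radicand: p̂(1−p̂)/n + z²/(4n²) = 0.000556726 + 0.000020861 = 0.000577587.
Half-width = z·√(radicand)/denom = 2.576·0.024033/1.023531 = 0.06049.
So the interval runs from 0.7375 to 0.8584.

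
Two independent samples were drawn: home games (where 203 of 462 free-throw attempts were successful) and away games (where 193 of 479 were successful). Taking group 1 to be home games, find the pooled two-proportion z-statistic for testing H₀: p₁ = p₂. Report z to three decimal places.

Sample proportions: p̂₁ = 203/462 = 0.43939 and p̂₂ = 193/479 = 0.40292.
Pooled p̂ = (203+193)/(462+479) = 396/941 = 0.42083.
Pooled SE = √[0.2437319·0.00425218] ≈ 0.032193.
z = 0.03647/0.032193 = 1.133.

z = 1.133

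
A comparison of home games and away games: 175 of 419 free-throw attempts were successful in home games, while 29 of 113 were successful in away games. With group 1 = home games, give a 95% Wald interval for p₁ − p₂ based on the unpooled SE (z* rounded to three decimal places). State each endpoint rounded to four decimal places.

p̂₁ = 175/419 = 0.41766, p̂₂ = 29/113 = 0.25664; p̂₁ − p̂₂ = 0.16102.
Unpooled SE = √(p̂₁(1−p̂₁)/n₁ + p̂₂(1−p̂₂)/n₂) = √(0.000580478 + 0.001688270) = 0.047631.
For 95% confidence, z* = 1.960. Margin = 1.960·0.047631 = 0.09336.
So the interval runs from 0.0677 to 0.2544.

(0.0677, 0.2544)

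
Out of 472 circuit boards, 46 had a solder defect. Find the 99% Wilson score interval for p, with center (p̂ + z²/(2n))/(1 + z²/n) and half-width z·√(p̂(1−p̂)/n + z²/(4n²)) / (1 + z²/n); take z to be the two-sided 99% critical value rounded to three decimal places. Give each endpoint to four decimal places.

(0.0677, 0.1384)

Here p̂ = 46/472 = 0.09746 and z = 2.576 (z² = 6.635776).
1 + z²/n = 1.014059.
Center = (0.09746 + 0.007029)/1.014059 = 0.10304.
Radicand: p̂(1−p̂)/n + z²/(4n²) = 0.000186355 + 0.000007446 = 0.000193801.
Half-width = 2.576·√0.000193801/1.014059 = 0.03536.
CI: 0.10304 ± 0.03536 = (0.0677, 0.1384).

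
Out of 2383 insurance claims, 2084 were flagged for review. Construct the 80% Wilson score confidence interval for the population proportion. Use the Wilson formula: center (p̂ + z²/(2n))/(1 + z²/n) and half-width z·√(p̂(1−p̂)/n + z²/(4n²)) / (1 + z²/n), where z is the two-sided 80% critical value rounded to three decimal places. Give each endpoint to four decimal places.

(0.8656, 0.8830)

p̂ = 2084/2383 = 0.87453; z = 1.282, so z² = 1.643524.
1 + z²/n = 1.000690.
Adjusted center: (0.87453 + z²/(2n))/1.000690 = 0.87427.
Radicand: p̂(1−p̂)/n + z²/(4n²) = 0.000046047 + 0.000000072 = 0.000046119.
Half-width = 1.282·√0.000046119/1.000690 = 0.00870.
CI: 0.87427 ± 0.00870 = (0.8656, 0.8830).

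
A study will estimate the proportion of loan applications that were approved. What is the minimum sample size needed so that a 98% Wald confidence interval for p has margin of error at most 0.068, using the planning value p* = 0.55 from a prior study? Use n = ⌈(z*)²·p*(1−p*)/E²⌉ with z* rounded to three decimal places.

n = 290

The 98% critical value is z* = 2.326.
p*(1−p*) = 0.55·0.45 = 0.2475.
Required n before rounding: 5.410276 × 0.2475 / 0.068² = 289.585.
⌈289.585⌉ = 290.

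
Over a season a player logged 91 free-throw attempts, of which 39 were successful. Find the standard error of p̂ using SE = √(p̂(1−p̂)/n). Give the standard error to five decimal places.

SE = 0.05188

Sample proportion p̂ = 39/91 = 0.42857.
p̂(1−p̂) = 0.42857·0.57143 = 0.244898.
Dividing by n and taking the root: √0.002691187 = 0.05188.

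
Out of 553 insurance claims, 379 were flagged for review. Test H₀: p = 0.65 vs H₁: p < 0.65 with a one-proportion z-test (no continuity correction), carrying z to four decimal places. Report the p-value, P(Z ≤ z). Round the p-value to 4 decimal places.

p-value = 0.9593

With x = 379 successes in n = 553, p̂ = 0.68535.
SE₀ = √(0.65·0.35/553) = 0.020283.
z = (p̂ − p₀)/SE = (379/553 − 0.65)/0.020283 ≈ 1.7430.
From the standard normal, P(Z ≤ z) = 0.9593.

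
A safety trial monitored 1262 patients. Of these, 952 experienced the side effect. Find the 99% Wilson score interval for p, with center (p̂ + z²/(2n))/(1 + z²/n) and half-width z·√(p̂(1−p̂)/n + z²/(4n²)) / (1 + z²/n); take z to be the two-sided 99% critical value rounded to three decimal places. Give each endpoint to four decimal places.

Here p̂ = 952/1262 = 0.75436 and z = 2.576 (z² = 6.635776).
Denominator 1 + z²/n = 1 + 6.635776/1262 = 1.005258.
Adjusted center: (0.75436 + z²/(2n))/1.005258 = 0.75303.
Radicand: p̂(1−p̂)/n + z²/(4n²) = 0.000146832 + 0.000001042 = 0.000147874.
Half-width = 2.576·√0.000147874/1.005258 = 0.03116.
So the interval runs from 0.7219 to 0.7842.

(0.7219, 0.7842)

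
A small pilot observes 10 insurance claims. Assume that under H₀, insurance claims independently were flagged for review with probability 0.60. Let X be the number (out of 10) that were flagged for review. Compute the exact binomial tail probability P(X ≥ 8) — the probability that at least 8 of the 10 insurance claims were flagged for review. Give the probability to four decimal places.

X ~ Binomial(n=10, p=0.60).
P(X ≥ 8) = C(10,8)·0.60^8·0.40^2 + C(10,9)·0.60^9·0.40^1 + C(10,10)·0.60^10·0.40^0.
= 0.120932 + 0.040311 + 0.006047 = 0.1673.

P = 0.1673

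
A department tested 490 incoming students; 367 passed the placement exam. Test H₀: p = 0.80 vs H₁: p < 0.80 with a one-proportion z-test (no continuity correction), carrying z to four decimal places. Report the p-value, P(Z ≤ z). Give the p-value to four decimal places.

p-value = 0.0024

With x = 367 successes in n = 490, p̂ = 0.74898.
Under H₀, SE = √(p₀(1−p₀)/n) = √(0.80·0.20/490) = √0.000326531 = 0.018070.
Test statistic (full precision, shown to 4 dp): z = (367/490 − 0.80)/SE₀ ≈ -2.8235.
From the standard normal, P(Z ≤ z) = 0.0024.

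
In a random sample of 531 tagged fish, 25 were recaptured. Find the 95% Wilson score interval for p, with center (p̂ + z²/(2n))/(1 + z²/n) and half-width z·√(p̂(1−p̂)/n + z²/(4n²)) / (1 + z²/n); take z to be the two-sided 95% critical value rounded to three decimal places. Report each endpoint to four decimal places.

Here p̂ = 25/531 = 0.04708 and z = 1.960 (z² = 3.841600).
Denominator 1 + z²/n = 1 + 3.841600/531 = 1.007235.
Center = (0.04708 + 0.003617)/1.007235 = 0.05033.
Radicand: p̂(1−p̂)/n + z²/(4n²) = 0.000084490 + 0.000003406 = 0.000087896.
Half-width = z·√(radicand)/denom = 1.960·0.009375/1.007235 = 0.01824.
Interval: 0.05033 ± 0.01824 → (0.0321, 0.0686).

(0.0321, 0.0686)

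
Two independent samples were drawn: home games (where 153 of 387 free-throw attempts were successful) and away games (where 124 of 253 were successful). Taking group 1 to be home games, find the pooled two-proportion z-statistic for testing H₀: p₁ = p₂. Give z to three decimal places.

Sample proportions: p̂₁ = 153/387 = 0.39535 and p̂₂ = 124/253 = 0.49012.
Pooled p̂ = (153+124)/(387+253) = 277/640 = 0.43281.
SE = √[p̂(1−p̂)(1/n₁+1/n₂)] = √[0.43281·0.56719·(1/387+1/253)] ≈ 0.040058.
z = (p̂₁ − p̂₂)/SE = (0.39535 − 0.49012)/0.040058 = -0.09477/0.040058 = -2.366.

z = -2.366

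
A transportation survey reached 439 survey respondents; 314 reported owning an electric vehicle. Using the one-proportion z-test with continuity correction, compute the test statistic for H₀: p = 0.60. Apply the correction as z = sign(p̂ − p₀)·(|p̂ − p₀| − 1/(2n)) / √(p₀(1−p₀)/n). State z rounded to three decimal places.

The sample proportion is 314/439 = 0.71526. p̂ − p₀ = 0.115262.
1/(2n) = 0.001139.
Corrected numerator: |0.115262| − 0.001139 = 0.114123.
Under H₀, SE = √(p₀(1−p₀)/n) = √(0.60·0.40/439) = √0.000546697 = 0.023382.
z = (+)0.114123/0.023382 = 4.881.

z = 4.881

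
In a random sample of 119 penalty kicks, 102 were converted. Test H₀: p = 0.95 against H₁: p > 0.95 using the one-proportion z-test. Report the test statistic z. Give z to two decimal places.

z = -4.65

The sample proportion is 102/119 = 0.85714.
Under H₀, SE = √(p₀(1−p₀)/n) = √(0.95·0.05/119) = √0.000399160 = 0.019979.
z = (0.85714 − 0.95)/0.019979 = -0.09286/0.019979 = -4.65.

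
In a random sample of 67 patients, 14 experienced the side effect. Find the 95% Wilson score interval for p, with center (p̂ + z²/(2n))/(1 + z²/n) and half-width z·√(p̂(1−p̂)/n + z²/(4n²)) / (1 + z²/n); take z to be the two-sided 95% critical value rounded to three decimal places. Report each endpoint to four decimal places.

Here p̂ = 14/67 = 0.20896 and z = 1.960 (z² = 3.841600).
1 + z²/n = 1.057337.
Center = (0.20896 + 0.028669)/1.057337 = 0.22474.
Radicand: p̂(1−p̂)/n + z²/(4n²) = 0.002467059 + 0.000213945 = 0.002681004.
Half-width = 1.960·√0.002681004/1.057337 = 0.09598.
CI: 0.22474 ± 0.09598 = (0.1288, 0.3207).

(0.1288, 0.3207)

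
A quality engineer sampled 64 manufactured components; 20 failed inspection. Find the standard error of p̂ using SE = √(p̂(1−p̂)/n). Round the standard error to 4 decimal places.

p̂ = 20/64 = 0.31250.
p̂(1−p̂) = 0.31250·0.68750 = 0.214844.
SE = √(0.214844/64) = 0.0579.

SE = 0.0579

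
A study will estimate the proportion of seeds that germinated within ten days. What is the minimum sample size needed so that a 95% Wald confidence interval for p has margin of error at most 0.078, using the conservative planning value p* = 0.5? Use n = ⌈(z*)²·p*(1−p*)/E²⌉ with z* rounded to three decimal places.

For 95% confidence, z* = 1.960.
p*(1−p*) = 0.2500.
Required n before rounding: 3.841600 × 0.2500 / 0.078² = 157.857.
Rounding up, n = 158.

n = 158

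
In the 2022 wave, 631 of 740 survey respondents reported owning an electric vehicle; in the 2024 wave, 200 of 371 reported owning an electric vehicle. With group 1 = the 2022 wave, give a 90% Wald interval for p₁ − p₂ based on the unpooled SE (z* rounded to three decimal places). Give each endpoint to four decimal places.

p̂₁ = 631/740 = 0.85270, p̂₂ = 200/371 = 0.53908; p̂₁ − p̂₂ = 0.31362.
Unpooled SE = √(p̂₁(1−p̂₁)/n₁ + p̂₂(1−p̂₂)/n₂) = √(0.000169731 + 0.000669737) = 0.028974.
For 90% confidence, z* = 1.645. Margin = 1.645·0.028974 = 0.04766.
Interval: 0.31362 ± 0.04766 → (0.2660, 0.3613).

(0.2660, 0.3613)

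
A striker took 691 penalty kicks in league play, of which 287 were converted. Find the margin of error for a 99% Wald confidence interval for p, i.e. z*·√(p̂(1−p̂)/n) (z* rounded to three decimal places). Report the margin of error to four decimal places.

ME = 0.0483

Sample proportion p̂ = 287/691 = 0.41534.
Standard error of p̂: √(0.242833/691) = √0.000351422 = 0.018746.
For 99% confidence, z* = 2.576.
ME = 2.576·0.018746 = 0.0483.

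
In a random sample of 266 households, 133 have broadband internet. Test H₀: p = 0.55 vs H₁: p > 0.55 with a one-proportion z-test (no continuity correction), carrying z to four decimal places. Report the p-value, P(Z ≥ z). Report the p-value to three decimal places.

The sample proportion is 133/266 = 0.50000.
Null standard error: √(0.55·0.45/266) = √0.000930451 = 0.030503.
z = (p̂ − p₀)/SE = (133/266 − 0.55)/0.030503 ≈ -1.6392.
p-value = P(Z ≥ z) with z = -1.6392 → 0.949.

p-value = 0.949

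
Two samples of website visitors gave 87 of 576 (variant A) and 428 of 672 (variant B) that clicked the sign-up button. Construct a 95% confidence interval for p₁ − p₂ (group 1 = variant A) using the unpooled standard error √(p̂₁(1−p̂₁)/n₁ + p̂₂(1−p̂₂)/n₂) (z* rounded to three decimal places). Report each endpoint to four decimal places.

p̂₁ = 87/576 = 0.15104, p̂₂ = 428/672 = 0.63690; p̂₁ − p̂₂ = -0.48586.
SE = √(0.000222618 + 0.000344133) = √0.000566751 = 0.023807.
z* = 1.960 at the 95% level. Margin = 1.960·0.023807 = 0.04666.
Interval: -0.48586 ± 0.04666 → (-0.5325, -0.4392).

(-0.5325, -0.4392)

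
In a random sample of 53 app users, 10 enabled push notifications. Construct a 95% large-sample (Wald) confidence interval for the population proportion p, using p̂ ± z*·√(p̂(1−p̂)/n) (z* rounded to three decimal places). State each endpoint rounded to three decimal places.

(0.083, 0.294)

The sample proportion is 10/53 = 0.18868.
SE = √(p̂(1−p̂)/n) = √(0.153079/53) = 0.053743.
The 95% critical value is z* = 1.960.
Margin of error: 1.960 × 0.053743 = 0.10534.
Interval: 0.18868 ± 0.10534 → (0.083, 0.294).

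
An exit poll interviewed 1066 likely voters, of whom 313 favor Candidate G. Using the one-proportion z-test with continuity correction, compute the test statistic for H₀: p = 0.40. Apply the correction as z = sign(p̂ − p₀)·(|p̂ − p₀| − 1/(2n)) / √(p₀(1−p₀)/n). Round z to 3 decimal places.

z = -7.058

p̂ = 313/1066 = 0.29362. p̂ − p₀ = -0.106379.
1/(2n) = 0.000469.
Corrected numerator: |-0.106379| − 0.000469 = 0.105910.
Null standard error: √(0.40·0.60/1066) = √0.000225141 = 0.015005.
z = (−)0.105910/0.015005 = -7.058.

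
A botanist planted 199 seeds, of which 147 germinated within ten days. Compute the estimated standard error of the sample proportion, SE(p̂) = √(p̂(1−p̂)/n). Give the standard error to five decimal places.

The sample proportion is 147/199 = 0.73869.
p̂(1−p̂) = 0.193027.
SE = √(0.193027/199) = √0.000969985 = 0.03114.

SE = 0.03114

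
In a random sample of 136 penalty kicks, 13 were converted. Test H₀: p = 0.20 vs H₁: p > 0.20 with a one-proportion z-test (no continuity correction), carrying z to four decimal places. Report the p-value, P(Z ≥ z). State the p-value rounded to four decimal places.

p̂ = 13/136 = 0.09559.
Under H₀, SE = √(p₀(1−p₀)/n) = √(0.20·0.80/136) = √0.001176471 = 0.034300.
z = (p̂ − p₀)/SE = (13/136 − 0.20)/0.034300 ≈ -3.0441.
From the standard normal, P(Z ≥ z) = 0.9988.

p-value = 0.9988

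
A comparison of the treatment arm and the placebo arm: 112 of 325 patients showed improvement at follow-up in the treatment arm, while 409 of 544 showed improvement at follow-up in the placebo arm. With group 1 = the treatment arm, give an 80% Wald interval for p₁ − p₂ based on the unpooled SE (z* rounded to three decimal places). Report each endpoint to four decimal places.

(-0.4485, -0.3659)

p̂₁ = 0.34462, p̂₂ = 0.75184, so the observed difference is -0.40722.
Unpooled SE = √(p̂₁(1−p̂₁)/n₁ + p̂₂(1−p̂₂)/n₂) = √(0.000694940 + 0.000342973) = 0.032217.
For 80% confidence, z* = 1.282. Margin of error = 0.04130.
Interval: -0.40722 ± 0.04130 → (-0.4485, -0.3659).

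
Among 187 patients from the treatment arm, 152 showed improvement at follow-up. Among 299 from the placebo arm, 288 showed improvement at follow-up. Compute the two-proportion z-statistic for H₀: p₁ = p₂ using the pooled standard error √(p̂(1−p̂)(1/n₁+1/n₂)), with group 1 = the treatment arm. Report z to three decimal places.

z = -5.510

p̂₁ = 152/187 = 0.81283, p̂₂ = 288/299 = 0.96321.
Pooling: p̂ = 440/486 = 0.90535.
SE = √[p̂(1−p̂)(1/n₁+1/n₂)] = √[0.90535·0.09465·(1/187+1/299)] ≈ 0.027292.
z = (p̂₁ − p̂₂)/SE = (0.81283 − 0.96321)/0.027292 = -0.15038/0.027292 = -5.510.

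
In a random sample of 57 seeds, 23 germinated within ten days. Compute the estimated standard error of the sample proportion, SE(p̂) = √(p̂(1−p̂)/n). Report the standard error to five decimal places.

SE = 0.06498

Sample proportion p̂ = 23/57 = 0.40351.
p̂(1−p̂) = 0.40351·0.59649 = 0.240690.
SE = √(0.240690/57) = √0.004222632 = 0.06498.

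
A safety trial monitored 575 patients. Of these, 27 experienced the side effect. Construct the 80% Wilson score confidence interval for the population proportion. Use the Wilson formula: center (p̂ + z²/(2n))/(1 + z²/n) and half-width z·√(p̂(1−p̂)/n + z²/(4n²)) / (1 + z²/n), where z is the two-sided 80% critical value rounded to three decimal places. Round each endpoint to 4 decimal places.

(0.0369, 0.0596)

p̂ = 27/575 = 0.04696; z = 1.282, so z² = 1.643524.
Denominator 1 + z²/n = 1 + 1.643524/575 = 1.002858.
Adjusted center: (0.04696 + z²/(2n))/1.002858 = 0.04825.
Radicand: p̂(1−p̂)/n + z²/(4n²) = 0.000077829 + 0.000001243 = 0.000079072.
Half-width = 1.282·√0.000079072/1.002858 = 0.01137.
CI: 0.04825 ± 0.01137 = (0.0369, 0.0596).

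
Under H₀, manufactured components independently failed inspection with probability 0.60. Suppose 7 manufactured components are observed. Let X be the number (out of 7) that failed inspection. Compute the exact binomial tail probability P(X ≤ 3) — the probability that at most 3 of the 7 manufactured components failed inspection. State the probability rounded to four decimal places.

P = 0.2898

X is binomial with n = 7 and p = 0.60.
P(X ≤ 3) = C(7,0)·0.60^0·0.40^7 + C(7,1)·0.60^1·0.40^6 + C(7,2)·0.60^2·0.40^5 + C(7,3)·0.60^3·0.40^4.
= 0.001638 + 0.017203 + 0.077414 + 0.193536 = 0.2898.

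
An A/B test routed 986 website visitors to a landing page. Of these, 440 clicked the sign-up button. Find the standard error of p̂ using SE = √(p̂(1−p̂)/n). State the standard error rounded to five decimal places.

p̂ = 440/986 = 0.44625.
p̂(1−p̂) = 0.44625·0.55375 = 0.247111.
SE = √(0.247111/986) = √0.000250620 = 0.01583.

SE = 0.01583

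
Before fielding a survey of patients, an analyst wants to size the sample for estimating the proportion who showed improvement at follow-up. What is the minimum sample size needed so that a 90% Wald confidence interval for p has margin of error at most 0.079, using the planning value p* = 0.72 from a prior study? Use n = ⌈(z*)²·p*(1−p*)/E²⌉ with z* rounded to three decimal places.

z* = 1.645 at the 90% level.
p*(1−p*) = 0.2016.
Required n before rounding: 2.706025 × 0.2016 / 0.079² = 87.411.
⌈87.411⌉ = 88.

n = 88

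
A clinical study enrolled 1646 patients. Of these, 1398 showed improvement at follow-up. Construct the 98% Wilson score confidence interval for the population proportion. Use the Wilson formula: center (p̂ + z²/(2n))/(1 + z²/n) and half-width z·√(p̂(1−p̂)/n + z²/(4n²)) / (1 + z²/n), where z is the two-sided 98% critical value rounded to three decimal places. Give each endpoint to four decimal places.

Here p̂ = 1398/1646 = 0.84933 and z = 2.326 (z² = 5.410276).
1 + z²/n = 1.003287.
Center = (0.84933 + 0.001643)/1.003287 = 0.84819.
Radicand: p̂(1−p̂)/n + z²/(4n²) = 0.000077744 + 0.000000499 = 0.000078243.
Half-width = z·√(radicand)/denom = 2.326·0.008846/1.003287 = 0.02051.
So the interval runs from 0.8277 to 0.8687.

(0.8277, 0.8687)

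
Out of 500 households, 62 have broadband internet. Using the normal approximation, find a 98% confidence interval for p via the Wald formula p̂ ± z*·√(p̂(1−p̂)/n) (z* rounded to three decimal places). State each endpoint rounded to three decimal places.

Sample proportion p̂ = 62/500 = 0.12400.
Standard error of p̂: √(0.108624/500) = √0.000217248 = 0.014739.
z* = 2.326 at the 98% level.
Margin of error: 2.326 × 0.014739 = 0.03428.
Interval: 0.12400 ± 0.03428 → (0.090, 0.158).

(0.090, 0.158)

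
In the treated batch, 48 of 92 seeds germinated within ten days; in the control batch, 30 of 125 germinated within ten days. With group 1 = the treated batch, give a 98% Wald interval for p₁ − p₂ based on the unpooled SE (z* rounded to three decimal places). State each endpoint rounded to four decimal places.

(0.1315, 0.4320)

p̂₁ = 0.52174, p̂₂ = 0.24000, so the observed difference is 0.28174.
Unpooled SE = √(p̂₁(1−p̂₁)/n₁ + p̂₂(1−p̂₂)/n₂) = √(0.002712254 + 0.001459200) = 0.064587.
The 98% critical value is z* = 2.326. Margin = 2.326·0.064587 = 0.15023.
Interval: 0.28174 ± 0.15023 → (0.1315, 0.4320).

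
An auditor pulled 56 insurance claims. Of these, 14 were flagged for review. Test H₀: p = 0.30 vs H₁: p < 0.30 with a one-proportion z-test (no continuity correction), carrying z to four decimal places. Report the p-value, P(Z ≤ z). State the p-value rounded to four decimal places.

p-value = 0.2071

Sample proportion p̂ = 14/56 = 0.25000.
SE₀ = √(0.30·0.70/56) = 0.061237.
Test statistic (full precision, shown to 4 dp): z = (14/56 − 0.30)/SE₀ ≈ -0.8165.
From the standard normal, P(Z ≤ z) = 0.2071.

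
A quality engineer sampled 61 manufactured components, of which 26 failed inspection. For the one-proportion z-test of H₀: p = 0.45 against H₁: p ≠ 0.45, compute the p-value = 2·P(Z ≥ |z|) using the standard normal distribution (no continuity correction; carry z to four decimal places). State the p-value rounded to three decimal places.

p̂ = 26/61 = 0.42623.
Null standard error: √(0.45·0.55/61) = √0.004057377 = 0.063698.
z = (p̂ − p₀)/SE = (26/61 − 0.45)/0.063698 ≈ -0.3732.
p-value = 2·P(Z ≥ |z|) with z = -0.3732 → 0.709.

p-value = 0.709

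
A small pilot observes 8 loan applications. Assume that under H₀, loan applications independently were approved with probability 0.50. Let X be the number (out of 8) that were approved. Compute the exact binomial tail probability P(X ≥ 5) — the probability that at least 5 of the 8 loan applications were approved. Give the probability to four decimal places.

P = 0.3633

X is binomial with n = 8 and p = 0.50.
P(X ≥ 5) = C(8,5)·0.50^5·0.50^3 + C(8,6)·0.50^6·0.50^2 + C(8,7)·0.50^7·0.50^1 + C(8,8)·0.50^8·0.50^0.
= 0.218750 + 0.109375 + 0.031250 + 0.003906 = 0.3633.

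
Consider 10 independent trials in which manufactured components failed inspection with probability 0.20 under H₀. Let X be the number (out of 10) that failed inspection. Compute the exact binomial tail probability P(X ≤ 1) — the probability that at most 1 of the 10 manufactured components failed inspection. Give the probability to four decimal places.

P = 0.3758

X ~ Binomial(n=10, p=0.20).
P(X ≤ 1) = C(10,0)·0.20^0·0.80^10 + C(10,1)·0.20^1·0.80^9.
= 0.107374 + 0.268435 = 0.3758.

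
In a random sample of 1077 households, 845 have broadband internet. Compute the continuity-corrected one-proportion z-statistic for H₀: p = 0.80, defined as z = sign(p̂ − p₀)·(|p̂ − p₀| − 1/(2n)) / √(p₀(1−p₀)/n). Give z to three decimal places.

p̂ = 845/1077 = 0.78459. p̂ − p₀ = -0.015413.
1/(2n) = 0.000464.
Corrected numerator: |-0.015413| − 0.000464 = 0.014949.
SE₀ = √(0.80·0.20/1077) = 0.012189.
z = −0.014949/0.012189 = -1.226.

z = -1.226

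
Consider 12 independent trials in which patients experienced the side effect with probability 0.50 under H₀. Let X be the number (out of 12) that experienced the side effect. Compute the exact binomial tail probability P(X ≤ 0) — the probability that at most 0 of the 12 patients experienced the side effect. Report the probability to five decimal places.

X is binomial with n = 12 and p = 0.50.
P(X ≤ 0) = C(12,0)·0.50^0·0.50^12.
= 0.000244 = 0.00024.

P = 0.00024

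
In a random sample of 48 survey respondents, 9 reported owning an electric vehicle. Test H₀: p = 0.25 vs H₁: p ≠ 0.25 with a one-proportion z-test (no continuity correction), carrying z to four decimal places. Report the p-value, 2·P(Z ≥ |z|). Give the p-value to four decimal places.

p-value = 0.3173

Sample proportion p̂ = 9/48 = 0.18750.
Under H₀, SE = √(p₀(1−p₀)/n) = √(0.25·0.75/48) = √0.003906250 = 0.062500.
Test statistic (full precision, shown to 4 dp): z = (9/48 − 0.25)/SE₀ ≈ -1.0000.
From the standard normal, 2·P(Z ≥ |z|) = 0.3173.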